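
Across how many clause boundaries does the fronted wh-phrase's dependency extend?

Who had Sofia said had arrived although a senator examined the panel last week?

"who" is extracted from the subject of "arrived".
Boundaries crossed, outermost first: [Ø] — 1 in total.

1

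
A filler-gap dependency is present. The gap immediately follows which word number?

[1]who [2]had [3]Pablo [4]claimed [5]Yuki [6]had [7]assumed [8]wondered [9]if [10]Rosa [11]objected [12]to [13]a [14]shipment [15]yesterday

The displaced element is "who" (word 1).
It is linked across 2 clause boundaries (Ø → Ø).
It functions as the subject of "wondered", so the gap sits immediately after word 7 ("assumed").
Base order: Pablo had claimed Yuki had assumed that who wondered if Rosa objected to a shipment yesterday.

7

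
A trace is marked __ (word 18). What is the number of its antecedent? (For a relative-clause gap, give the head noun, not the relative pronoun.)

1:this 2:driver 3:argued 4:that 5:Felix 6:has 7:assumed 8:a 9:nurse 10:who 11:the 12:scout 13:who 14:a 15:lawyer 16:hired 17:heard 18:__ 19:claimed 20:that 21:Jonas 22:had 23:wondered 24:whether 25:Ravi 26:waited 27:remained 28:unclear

9

The gap at 18 is the subject of "claimed", inside a relative clause.
The relative pronoun is "who" (word 10); it is bound by the head noun immediately before it.
Its filler is the head noun "nurse", at word 9.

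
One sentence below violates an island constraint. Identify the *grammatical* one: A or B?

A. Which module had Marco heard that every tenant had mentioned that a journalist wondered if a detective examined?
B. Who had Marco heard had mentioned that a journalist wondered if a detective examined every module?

B

In A, the wh-phrase is extracted from inside a wh-island (introduced by "if"), which blocks movement.
In B, the extraction path crosses only that-complement boundaries, which are transparent.
So B is grammatical.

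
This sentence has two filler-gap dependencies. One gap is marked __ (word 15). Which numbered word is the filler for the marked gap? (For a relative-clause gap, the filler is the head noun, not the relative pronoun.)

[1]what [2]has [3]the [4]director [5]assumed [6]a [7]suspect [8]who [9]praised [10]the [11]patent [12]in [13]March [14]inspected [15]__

1

The marked gap is the direct object of "inspected".
Its filler is the fronted wh-phrase "what", at word 1.
(The other dependency links word 7 to a gap after word 8.)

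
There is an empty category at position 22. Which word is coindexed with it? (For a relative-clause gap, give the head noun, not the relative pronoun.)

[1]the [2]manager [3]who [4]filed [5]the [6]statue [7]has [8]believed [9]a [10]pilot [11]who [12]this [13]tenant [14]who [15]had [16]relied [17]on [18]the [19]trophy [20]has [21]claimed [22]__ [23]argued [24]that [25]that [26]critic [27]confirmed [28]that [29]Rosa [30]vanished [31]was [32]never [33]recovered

10

The gap at 22 is the subject of "argued", inside a relative clause.
The relative pronoun is "who" (word 11); it is bound by the head noun immediately before it.
Its filler is the head noun "pilot", at word 10.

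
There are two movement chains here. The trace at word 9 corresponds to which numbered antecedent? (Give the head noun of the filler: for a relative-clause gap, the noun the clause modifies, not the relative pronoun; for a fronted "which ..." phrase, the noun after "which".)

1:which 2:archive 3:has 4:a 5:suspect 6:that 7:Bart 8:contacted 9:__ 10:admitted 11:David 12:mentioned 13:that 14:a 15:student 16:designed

5

The marked gap is inside the relative clause, the direct object of "contacted".
Its filler is the head noun "suspect" (via "that"), at word 5.
(The other dependency links word 2 to a gap after word 16.)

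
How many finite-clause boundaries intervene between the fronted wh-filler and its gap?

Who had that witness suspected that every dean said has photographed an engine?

2

"who" is extracted from the subject of "photographed".
Boundaries crossed, outermost first: [that], [Ø] — 2 in total.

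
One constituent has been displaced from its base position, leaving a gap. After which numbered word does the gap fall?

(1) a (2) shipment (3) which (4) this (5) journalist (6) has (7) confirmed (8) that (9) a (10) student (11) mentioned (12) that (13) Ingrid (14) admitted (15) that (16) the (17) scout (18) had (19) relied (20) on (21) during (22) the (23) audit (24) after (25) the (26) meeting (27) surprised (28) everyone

20

The displaced element is "a shipment" (word 2).
It is linked across 3 clause boundaries (that → that → that).
It functions as the object of the preposition "on" of "relied", so the gap sits immediately after word 20 ("on").
Base order: This journalist has confirmed that a student mentioned that Ingrid admitted that the scout had relied on a shipment during the audit after the meeting.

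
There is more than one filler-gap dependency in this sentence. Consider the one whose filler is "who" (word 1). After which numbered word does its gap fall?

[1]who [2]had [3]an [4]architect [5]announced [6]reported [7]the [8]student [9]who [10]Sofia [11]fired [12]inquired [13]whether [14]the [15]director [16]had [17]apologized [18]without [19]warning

The displaced element is "who" (word 1).
It is linked across 1 clause boundary (Ø).
It functions as the subject of "reported", so the gap sits immediately after word 5 ("announced").
Base order: An architect had announced that who reported the student who Sofia fired inquired whether the director had apologized without warning.

5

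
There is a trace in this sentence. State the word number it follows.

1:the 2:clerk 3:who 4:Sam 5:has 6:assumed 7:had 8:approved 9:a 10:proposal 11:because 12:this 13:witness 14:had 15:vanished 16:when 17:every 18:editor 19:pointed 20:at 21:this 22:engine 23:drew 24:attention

6

The displaced element is "the clerk" (word 2).
It is linked across 1 clause boundary (Ø).
It functions as the subject of "approved", so the gap sits immediately after word 6 ("assumed").
Base order: Sam has assumed that the clerk had approved a proposal because this witness had vanished when every editor pointed at this engine.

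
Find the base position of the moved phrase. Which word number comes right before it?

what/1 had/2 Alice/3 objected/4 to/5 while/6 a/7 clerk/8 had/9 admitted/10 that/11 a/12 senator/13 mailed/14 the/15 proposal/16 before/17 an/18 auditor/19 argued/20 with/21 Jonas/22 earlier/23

The displaced element is "what" (word 1).
It functions as the object of the preposition "to" of "objected", so the gap sits immediately after word 5 ("to").
Base order: Alice had objected to what while a clerk had admitted that a senator mailed the proposal before an auditor argued with Jonas earlier.

5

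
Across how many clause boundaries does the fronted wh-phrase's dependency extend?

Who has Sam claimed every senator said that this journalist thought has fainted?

3

"who" is extracted from the subject of "fainted".
Boundaries crossed, outermost first: [Ø], [that], [Ø] — 3 in total.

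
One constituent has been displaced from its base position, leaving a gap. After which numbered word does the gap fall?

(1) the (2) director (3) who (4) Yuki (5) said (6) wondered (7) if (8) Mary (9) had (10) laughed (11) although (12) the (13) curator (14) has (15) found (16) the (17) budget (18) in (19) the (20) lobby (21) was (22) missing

The displaced element is "the director" (word 2).
It is linked across 1 clause boundary (Ø).
It functions as the subject of "wondered", so the gap sits immediately after word 5 ("said").
Base order: Yuki said that the director wondered if Mary had laughed although the curator has found the budget in the lobby.

5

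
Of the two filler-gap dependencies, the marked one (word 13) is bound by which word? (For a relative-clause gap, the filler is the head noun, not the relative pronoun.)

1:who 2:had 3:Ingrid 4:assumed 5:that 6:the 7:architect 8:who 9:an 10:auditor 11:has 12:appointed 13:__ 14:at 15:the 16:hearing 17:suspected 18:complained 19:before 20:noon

7

The marked gap is inside the relative clause, the direct object of "appointed".
Its filler is the head noun "architect" (via "who"), at word 7.
(The other dependency links word 1 to a gap after word 17.)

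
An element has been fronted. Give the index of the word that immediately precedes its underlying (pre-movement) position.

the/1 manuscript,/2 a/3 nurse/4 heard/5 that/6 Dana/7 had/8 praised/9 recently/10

The displaced element is "the manuscript" (word 2).
It is linked across 1 clause boundary (that).
It functions as the direct object of "praised", so the gap sits immediately after word 9 ("praised").
Base order: A nurse heard that Dana had praised the manuscript recently.

9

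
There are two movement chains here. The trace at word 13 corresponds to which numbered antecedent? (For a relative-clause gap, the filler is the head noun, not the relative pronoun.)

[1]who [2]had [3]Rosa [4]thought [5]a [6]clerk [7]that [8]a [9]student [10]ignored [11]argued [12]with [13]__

The marked gap is the object of the preposition "with" of "argued".
Its filler is the fronted wh-phrase "who", at word 1.
(The other dependency links word 6 to a gap after word 10.)

1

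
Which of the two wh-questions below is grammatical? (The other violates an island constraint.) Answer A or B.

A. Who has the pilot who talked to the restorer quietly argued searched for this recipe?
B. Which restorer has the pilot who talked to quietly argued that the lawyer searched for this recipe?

A

In B, the wh-phrase is extracted from inside a complex-NP island (relative clause) (introduced by "who"), which blocks movement.
In A, the extraction path crosses only that-complement boundaries, which are transparent.
So A is grammatical.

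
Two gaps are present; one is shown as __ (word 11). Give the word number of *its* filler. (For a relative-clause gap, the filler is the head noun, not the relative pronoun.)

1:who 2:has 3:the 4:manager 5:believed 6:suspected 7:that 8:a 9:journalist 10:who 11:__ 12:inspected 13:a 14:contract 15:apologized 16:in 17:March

The marked gap is inside the relative clause, the subject of "inspected".
Its filler is the head noun "journalist" (via "who"), at word 9.
(The other dependency links word 1 to a gap after word 5.)

9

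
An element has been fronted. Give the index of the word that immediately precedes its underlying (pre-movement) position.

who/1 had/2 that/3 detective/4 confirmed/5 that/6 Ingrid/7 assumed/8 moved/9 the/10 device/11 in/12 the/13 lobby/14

The displaced element is "who" (word 1).
It is linked across 2 clause boundaries (that → Ø).
It functions as the subject of "moved", so the gap sits immediately after word 8 ("assumed").
Base order: That detective had confirmed that Ingrid assumed that who moved the device in the lobby.

8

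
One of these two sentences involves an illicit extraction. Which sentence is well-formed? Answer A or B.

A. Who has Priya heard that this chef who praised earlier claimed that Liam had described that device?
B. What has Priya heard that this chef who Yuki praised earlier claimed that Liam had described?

In A, the wh-phrase is extracted from inside a complex-NP island (relative clause) (introduced by "who"), which blocks movement.
In B, the extraction path crosses only that-complement boundaries, which are transparent.
So B is grammatical.

B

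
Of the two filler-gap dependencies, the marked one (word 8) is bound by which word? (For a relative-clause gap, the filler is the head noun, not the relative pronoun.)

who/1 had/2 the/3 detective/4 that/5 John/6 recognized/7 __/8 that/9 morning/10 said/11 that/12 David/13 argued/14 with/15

The marked gap is inside the relative clause, the direct object of "recognized".
Its filler is the head noun "detective" (via "that"), at word 4.
(The other dependency links word 1 to a gap after word 15.)

4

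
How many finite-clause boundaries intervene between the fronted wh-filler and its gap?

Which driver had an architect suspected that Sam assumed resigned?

"which driver" is extracted from the subject of "resigned".
Boundaries crossed, outermost first: [that], [Ø] — 2 in total.

2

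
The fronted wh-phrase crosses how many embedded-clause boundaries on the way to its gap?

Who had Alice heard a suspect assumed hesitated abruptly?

2

"who" is extracted from the subject of "hesitated".
Boundaries crossed, outermost first: [Ø], [Ø] — 2 in total.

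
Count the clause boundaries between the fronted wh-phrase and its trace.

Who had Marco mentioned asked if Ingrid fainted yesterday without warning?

"who" is extracted from the subject of "asked".
Boundaries crossed, outermost first: [Ø] — 1 in total.

1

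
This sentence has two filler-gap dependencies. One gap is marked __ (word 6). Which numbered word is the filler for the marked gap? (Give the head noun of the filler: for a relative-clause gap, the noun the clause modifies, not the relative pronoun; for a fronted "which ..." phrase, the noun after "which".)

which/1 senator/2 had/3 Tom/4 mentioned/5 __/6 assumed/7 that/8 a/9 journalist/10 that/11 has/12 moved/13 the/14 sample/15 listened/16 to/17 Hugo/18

The marked gap is the subject of "assumed".
Its filler is the fronted wh-phrase "which senator", at word 2.
(The other dependency links word 10 to a gap after word 11.)

2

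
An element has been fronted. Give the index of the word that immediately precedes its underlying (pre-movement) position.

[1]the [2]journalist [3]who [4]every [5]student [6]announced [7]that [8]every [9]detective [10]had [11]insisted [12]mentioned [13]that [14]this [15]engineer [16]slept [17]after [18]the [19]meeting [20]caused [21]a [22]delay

11

The displaced element is "the journalist" (word 2).
It is linked across 2 clause boundaries (that → Ø).
It functions as the subject of "mentioned", so the gap sits immediately after word 11 ("insisted").
Base order: Every student announced that every detective had insisted that the journalist mentioned that this engineer slept after the meeting.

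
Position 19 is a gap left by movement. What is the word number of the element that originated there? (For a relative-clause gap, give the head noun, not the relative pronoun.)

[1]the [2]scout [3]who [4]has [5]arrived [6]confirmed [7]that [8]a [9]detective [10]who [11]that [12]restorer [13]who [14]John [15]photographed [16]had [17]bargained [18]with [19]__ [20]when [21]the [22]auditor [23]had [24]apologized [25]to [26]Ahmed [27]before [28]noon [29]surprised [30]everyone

9

The gap at 19 is the prepositional object of "bargained", inside a relative clause.
The relative pronoun is "who" (word 10); it is bound by the head noun immediately before it.
Its filler is the head noun "detective", at word 9.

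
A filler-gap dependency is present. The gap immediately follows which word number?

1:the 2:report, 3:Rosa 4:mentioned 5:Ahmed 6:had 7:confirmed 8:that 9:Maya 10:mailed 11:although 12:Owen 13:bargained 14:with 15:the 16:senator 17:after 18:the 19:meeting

The displaced element is "the report" (word 2).
It is linked across 2 clause boundaries (Ø → that).
It functions as the direct object of "mailed", so the gap sits immediately after word 10 ("mailed").
Base order: Rosa mentioned Ahmed had confirmed that Maya mailed the report although Owen bargained with the senator after the meeting.

10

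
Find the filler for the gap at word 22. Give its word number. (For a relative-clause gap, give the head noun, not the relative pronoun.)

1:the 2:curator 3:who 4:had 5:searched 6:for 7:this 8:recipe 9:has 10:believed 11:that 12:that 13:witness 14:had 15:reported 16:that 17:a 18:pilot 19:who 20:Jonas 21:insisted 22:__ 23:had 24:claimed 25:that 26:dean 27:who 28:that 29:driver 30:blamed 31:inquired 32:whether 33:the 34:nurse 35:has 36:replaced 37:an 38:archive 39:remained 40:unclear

The gap at 22 is the subject of "claimed", inside a relative clause.
The relative pronoun is "who" (word 19); it is bound by the head noun immediately before it.
Its filler is the head noun "pilot", at word 18.

18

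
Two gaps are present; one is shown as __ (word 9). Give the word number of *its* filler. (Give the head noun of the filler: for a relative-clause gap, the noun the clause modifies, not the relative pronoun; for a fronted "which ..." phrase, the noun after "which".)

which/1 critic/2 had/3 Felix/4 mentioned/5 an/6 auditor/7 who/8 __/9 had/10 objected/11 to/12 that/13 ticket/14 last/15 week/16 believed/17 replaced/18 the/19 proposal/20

7

The marked gap is inside the relative clause, the subject of "objected".
Its filler is the head noun "auditor" (via "who"), at word 7.
(The other dependency links word 2 to a gap after word 17.)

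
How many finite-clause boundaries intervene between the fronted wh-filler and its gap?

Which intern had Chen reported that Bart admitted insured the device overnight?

2

"which intern" is extracted from the subject of "insured".
Boundaries crossed, outermost first: [that], [Ø] — 2 in total.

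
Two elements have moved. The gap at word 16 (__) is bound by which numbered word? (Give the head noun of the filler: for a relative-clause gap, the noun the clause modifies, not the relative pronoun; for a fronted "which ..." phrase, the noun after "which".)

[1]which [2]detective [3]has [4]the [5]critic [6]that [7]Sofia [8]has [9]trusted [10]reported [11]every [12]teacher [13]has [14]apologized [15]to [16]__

2

The marked gap is the object of the preposition "to" of "apologized".
Its filler is the fronted wh-phrase "which detective", at word 2.
(The other dependency links word 5 to a gap after word 9.)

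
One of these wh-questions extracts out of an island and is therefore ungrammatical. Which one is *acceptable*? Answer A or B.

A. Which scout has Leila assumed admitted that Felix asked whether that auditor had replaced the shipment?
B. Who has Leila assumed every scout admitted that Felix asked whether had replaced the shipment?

A

In B, the wh-phrase is extracted from inside a wh-island (introduced by "whether"), which blocks movement.
In A, the extraction path crosses only that-complement boundaries, which are transparent.
So A is grammatical.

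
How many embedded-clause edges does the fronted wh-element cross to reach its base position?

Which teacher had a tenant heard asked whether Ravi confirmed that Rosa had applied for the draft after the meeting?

1

"which teacher" is extracted from the subject of "asked".
Boundaries crossed, outermost first: [Ø] — 1 in total.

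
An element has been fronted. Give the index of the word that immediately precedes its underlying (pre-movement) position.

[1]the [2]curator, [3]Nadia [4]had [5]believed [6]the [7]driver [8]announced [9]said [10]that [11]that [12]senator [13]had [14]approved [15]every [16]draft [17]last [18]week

8

The displaced element is "the curator" (word 2).
It is linked across 2 clause boundaries (Ø → Ø).
It functions as the subject of "said", so the gap sits immediately after word 8 ("announced").
Base order: Nadia had believed the driver announced that the curator said that that senator had approved every draft last week.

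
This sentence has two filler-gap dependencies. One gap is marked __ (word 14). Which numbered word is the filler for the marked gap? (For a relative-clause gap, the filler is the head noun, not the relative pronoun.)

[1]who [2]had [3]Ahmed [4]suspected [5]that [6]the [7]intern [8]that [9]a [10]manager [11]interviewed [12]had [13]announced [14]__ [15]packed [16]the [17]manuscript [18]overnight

The marked gap is the subject of "packed".
Its filler is the fronted wh-phrase "who", at word 1.
(The other dependency links word 7 to a gap after word 11.)

1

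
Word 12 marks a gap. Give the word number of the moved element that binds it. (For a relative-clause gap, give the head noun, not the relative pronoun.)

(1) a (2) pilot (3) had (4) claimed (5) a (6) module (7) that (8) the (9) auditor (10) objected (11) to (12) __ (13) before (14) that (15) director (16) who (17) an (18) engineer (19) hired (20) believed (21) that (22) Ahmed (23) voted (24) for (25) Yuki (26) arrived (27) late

6

The gap at 12 is the prepositional object of "objected", inside a relative clause.
The relative pronoun is "that" (word 7); it is bound by the head noun immediately before it.
Its filler is the head noun "module", at word 6.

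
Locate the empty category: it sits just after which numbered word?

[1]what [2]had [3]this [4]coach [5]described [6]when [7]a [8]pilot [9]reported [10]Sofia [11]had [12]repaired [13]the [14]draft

The displaced element is "what" (word 1).
It functions as the direct object of "described", so the gap sits immediately after word 5 ("described").
Base order: This coach had described what when a pilot reported Sofia had repaired the draft.

5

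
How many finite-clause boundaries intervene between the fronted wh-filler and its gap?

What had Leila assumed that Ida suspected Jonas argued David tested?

"what" is extracted from the object of "tested".
Boundaries crossed, outermost first: [that], [Ø], [Ø] — 3 in total.

3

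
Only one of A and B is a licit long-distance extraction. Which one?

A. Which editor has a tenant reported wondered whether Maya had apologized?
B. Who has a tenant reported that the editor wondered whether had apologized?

In B, the wh-phrase is extracted from inside a wh-island (introduced by "whether"), which blocks movement.
In A, the extraction path crosses only that-complement boundaries, which are transparent.
So A is grammatical.

A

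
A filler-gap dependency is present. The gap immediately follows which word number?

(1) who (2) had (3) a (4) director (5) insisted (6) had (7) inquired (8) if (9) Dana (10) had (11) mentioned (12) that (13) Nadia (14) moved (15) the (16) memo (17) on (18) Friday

5

The displaced element is "who" (word 1).
It is linked across 1 clause boundary (Ø).
It functions as the subject of "inquired", so the gap sits immediately after word 5 ("insisted").
Base order: A director had insisted that who had inquired if Dana had mentioned that Nadia moved the memo on Friday.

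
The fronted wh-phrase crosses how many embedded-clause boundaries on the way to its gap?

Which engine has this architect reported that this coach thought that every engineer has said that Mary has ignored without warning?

3

"which engine" is extracted from the object of "ignored".
Boundaries crossed, outermost first: [that], [that], [that] — 3 in total.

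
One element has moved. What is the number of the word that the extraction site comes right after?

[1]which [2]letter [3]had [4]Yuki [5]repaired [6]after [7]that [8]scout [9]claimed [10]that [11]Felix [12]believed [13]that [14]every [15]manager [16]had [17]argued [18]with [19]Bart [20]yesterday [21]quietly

The displaced element is "which letter" (word 2).
It functions as the direct object of "repaired", so the gap sits immediately after word 5 ("repaired").
Base order: Yuki had repaired which letter after that scout claimed that Felix believed that every manager had argued with Bart yesterday quietly.

5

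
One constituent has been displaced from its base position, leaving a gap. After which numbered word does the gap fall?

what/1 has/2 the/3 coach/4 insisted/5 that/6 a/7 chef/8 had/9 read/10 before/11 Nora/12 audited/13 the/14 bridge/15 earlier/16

The displaced element is "what" (word 1).
It is linked across 1 clause boundary (that).
It functions as the direct object of "read", so the gap sits immediately after word 10 ("read").
Base order: The coach has insisted that a chef had read what before Nora audited the bridge earlier.

10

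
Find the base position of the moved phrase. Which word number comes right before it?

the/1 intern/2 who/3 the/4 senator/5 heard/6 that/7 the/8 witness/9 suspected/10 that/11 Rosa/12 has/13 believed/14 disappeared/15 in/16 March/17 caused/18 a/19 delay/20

14

The displaced element is "the intern" (word 2).
It is linked across 3 clause boundaries (that → that → Ø).
It functions as the subject of "disappeared", so the gap sits immediately after word 14 ("believed").
Base order: The senator heard that the witness suspected that Rosa has believed the intern disappeared in March.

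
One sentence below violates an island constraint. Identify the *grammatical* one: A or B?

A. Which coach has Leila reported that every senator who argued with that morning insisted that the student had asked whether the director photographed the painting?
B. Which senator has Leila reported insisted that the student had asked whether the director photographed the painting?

In A, the wh-phrase is extracted from inside a complex-NP island (relative clause) (introduced by "who"), which blocks movement.
In B, the extraction path crosses only that-complement boundaries, which are transparent.
So B is grammatical.

B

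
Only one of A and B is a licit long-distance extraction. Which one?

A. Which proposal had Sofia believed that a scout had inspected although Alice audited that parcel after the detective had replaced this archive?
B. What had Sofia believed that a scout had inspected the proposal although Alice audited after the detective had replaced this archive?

A

In B, the wh-phrase is extracted from inside an adjunct island (introduced by "although"), which blocks movement.
In A, the extraction path crosses only that-complement boundaries, which are transparent.
So A is grammatical.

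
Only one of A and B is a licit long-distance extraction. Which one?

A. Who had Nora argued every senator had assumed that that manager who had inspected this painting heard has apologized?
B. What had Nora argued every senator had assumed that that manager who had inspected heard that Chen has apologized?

In B, the wh-phrase is extracted from inside a complex-NP island (relative clause) (introduced by "who"), which blocks movement.
In A, the extraction path crosses only that-complement boundaries, which are transparent.
So A is grammatical.

A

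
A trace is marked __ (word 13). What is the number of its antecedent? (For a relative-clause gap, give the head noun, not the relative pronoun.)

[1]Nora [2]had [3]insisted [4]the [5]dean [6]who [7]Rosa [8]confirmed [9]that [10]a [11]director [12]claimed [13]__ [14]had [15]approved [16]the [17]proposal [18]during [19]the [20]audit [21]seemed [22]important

5

The gap at 13 is the subject of "approved", inside a relative clause.
The relative pronoun is "who" (word 6); it is bound by the head noun immediately before it.
Its filler is the head noun "dean", at word 5.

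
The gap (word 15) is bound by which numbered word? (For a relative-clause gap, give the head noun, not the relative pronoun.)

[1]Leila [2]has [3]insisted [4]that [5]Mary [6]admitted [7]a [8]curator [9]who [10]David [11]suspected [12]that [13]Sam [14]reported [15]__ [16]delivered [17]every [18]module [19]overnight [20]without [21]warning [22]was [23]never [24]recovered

The gap at 15 is the subject of "delivered", inside a relative clause.
The relative pronoun is "who" (word 9); it is bound by the head noun immediately before it.
Its filler is the head noun "curator", at word 8.

8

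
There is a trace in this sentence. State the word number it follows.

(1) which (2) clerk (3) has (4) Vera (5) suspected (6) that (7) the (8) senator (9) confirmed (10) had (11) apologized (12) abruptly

The displaced element is "which clerk" (word 2).
It is linked across 2 clause boundaries (that → Ø).
It functions as the subject of "apologized", so the gap sits immediately after word 9 ("confirmed").
Base order: Vera has suspected that the senator confirmed which clerk had apologized abruptly.

9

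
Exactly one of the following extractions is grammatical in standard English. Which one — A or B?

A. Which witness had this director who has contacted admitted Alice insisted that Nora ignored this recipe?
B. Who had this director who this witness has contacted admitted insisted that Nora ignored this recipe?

B

In A, the wh-phrase is extracted from inside a complex-NP island (relative clause) (introduced by "who"), which blocks movement.
In B, the extraction path crosses only that-complement boundaries, which are transparent.
So B is grammatical.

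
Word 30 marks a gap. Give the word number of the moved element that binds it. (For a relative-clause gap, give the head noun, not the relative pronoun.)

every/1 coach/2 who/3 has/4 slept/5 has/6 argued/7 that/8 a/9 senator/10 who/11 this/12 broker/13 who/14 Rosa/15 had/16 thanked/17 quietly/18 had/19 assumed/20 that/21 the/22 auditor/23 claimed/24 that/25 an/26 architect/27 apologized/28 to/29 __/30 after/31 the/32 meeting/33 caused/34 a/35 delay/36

The gap at 30 is the prepositional object of "apologized", inside a relative clause.
The relative pronoun is "who" (word 11); it is bound by the head noun immediately before it.
Its filler is the head noun "senator", at word 10.

10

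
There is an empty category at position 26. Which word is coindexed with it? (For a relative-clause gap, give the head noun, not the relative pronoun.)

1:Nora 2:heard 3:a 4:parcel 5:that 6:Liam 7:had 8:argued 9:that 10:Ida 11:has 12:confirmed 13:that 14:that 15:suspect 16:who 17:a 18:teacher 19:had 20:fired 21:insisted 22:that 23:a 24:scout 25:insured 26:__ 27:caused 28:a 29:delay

The gap at 26 is the object of "insured", inside a relative clause.
The relative pronoun is "that" (word 5); it is bound by the head noun immediately before it.
Its filler is the head noun "parcel", at word 4.

4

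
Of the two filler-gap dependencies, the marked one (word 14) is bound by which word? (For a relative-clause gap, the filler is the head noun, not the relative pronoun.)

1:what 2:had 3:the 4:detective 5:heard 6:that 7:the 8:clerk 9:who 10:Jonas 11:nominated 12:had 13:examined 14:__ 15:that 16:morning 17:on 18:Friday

The marked gap is the direct object of "examined".
Its filler is the fronted wh-phrase "what", at word 1.
(The other dependency links word 8 to a gap after word 11.)

1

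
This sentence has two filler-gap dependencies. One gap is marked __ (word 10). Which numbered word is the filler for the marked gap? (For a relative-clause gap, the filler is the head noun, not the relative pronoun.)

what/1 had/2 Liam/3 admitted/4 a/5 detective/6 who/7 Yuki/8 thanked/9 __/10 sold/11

The marked gap is inside the relative clause, the direct object of "thanked".
Its filler is the head noun "detective" (via "who"), at word 6.
(The other dependency links word 1 to a gap after word 11.)

6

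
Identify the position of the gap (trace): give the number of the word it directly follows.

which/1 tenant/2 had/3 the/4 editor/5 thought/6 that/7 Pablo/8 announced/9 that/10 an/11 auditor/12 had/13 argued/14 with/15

The displaced element is "which tenant" (word 2).
It is linked across 2 clause boundaries (that → that).
It functions as the object of the preposition "with" of "argued", so the gap sits immediately after word 15 ("with").
Base order: The editor had thought that Pablo announced that an auditor had argued with which tenant.

15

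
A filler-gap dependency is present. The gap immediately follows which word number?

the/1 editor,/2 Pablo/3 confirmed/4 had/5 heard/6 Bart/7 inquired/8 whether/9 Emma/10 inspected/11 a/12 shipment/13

4

The displaced element is "the editor" (word 2).
It is linked across 1 clause boundary (Ø).
It functions as the subject of "heard", so the gap sits immediately after word 4 ("confirmed").
Base order: Pablo confirmed that the editor had heard Bart inquired whether Emma inspected a shipment.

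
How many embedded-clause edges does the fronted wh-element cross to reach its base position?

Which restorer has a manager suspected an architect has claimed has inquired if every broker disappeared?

2

"which restorer" is extracted from the subject of "inquired".
Boundaries crossed, outermost first: [Ø], [Ø] — 2 in total.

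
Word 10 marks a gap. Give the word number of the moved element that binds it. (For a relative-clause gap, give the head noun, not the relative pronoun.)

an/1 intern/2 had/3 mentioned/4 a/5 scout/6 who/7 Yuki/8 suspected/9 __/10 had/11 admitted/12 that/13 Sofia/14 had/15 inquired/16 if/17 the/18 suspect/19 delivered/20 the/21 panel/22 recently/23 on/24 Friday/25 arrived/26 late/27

6

The gap at 10 is the subject of "admitted", inside a relative clause.
The relative pronoun is "who" (word 7); it is bound by the head noun immediately before it.
Its filler is the head noun "scout", at word 6.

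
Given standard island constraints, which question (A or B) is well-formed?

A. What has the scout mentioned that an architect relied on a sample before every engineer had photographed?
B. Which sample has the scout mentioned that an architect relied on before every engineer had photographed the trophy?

In A, the wh-phrase is extracted from inside an adjunct island (introduced by "before"), which blocks movement.
In B, the extraction path crosses only that-complement boundaries, which are transparent.
So B is grammatical.

B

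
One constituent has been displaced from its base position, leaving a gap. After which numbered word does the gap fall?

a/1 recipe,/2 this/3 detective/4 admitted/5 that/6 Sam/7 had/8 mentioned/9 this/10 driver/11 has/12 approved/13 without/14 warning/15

The displaced element is "a recipe" (word 2).
It is linked across 2 clause boundaries (that → Ø).
It functions as the direct object of "approved", so the gap sits immediately after word 13 ("approved").
Base order: This detective admitted that Sam had mentioned this driver has approved a recipe without warning.

13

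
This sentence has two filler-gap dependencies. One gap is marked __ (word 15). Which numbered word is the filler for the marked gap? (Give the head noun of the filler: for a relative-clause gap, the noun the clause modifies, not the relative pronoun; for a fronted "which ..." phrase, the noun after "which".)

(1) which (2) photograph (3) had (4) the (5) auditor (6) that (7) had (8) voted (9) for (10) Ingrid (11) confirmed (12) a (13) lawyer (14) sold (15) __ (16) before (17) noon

2

The marked gap is the direct object of "sold".
Its filler is the fronted wh-phrase "which photograph", at word 2.
(The other dependency links word 5 to a gap after word 6.)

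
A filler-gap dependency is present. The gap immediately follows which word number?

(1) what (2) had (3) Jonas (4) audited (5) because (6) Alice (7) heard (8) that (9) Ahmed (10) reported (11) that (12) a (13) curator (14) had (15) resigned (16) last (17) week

The displaced element is "what" (word 1).
It functions as the direct object of "audited", so the gap sits immediately after word 4 ("audited").
Base order: Jonas had audited what because Alice heard that Ahmed reported that a curator had resigned last week.

4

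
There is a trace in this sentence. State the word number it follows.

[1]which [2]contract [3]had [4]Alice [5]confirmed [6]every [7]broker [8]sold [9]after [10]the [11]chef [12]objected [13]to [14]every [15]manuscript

The displaced element is "which contract" (word 2).
It is linked across 1 clause boundary (Ø).
It functions as the direct object of "sold", so the gap sits immediately after word 8 ("sold").
Base order: Alice had confirmed every broker sold which contract after the chef objected to every manuscript.

8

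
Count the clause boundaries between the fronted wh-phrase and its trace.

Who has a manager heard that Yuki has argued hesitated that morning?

"who" is extracted from the subject of "hesitated".
Boundaries crossed, outermost first: [that], [Ø] — 2 in total.

2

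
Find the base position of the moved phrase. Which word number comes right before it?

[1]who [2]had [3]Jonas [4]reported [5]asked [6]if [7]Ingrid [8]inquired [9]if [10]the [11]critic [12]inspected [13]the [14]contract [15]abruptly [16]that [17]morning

4

The displaced element is "who" (word 1).
It is linked across 1 clause boundary (Ø).
It functions as the subject of "asked", so the gap sits immediately after word 4 ("reported").
Base order: Jonas had reported that who asked if Ingrid inquired if the critic inspected the contract abruptly that morning.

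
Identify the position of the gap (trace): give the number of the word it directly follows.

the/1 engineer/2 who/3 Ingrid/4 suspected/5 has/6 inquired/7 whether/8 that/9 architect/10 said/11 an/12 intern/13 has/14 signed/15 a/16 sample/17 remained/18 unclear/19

5

The displaced element is "the engineer" (word 2).
It is linked across 1 clause boundary (Ø).
It functions as the subject of "inquired", so the gap sits immediately after word 5 ("suspected").
Base order: Ingrid suspected that the engineer has inquired whether that architect said an intern has signed a sample.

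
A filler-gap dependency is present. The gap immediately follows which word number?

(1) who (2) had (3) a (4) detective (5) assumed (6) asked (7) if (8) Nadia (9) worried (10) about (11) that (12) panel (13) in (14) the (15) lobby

The displaced element is "who" (word 1).
It is linked across 1 clause boundary (Ø).
It functions as the subject of "asked", so the gap sits immediately after word 5 ("assumed").
Base order: A detective had assumed that who asked if Nadia worried about that panel in the lobby.

5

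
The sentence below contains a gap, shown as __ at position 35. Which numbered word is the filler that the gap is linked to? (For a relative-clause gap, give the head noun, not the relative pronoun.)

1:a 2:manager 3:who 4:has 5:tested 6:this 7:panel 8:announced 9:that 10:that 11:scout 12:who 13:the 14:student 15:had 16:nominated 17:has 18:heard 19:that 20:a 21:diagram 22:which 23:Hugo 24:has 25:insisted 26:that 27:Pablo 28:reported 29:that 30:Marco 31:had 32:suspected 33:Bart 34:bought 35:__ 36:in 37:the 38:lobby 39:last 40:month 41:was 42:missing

21

The gap at 35 is the object of "bought", inside a relative clause.
The relative pronoun is "which" (word 22); it is bound by the head noun immediately before it.
Its filler is the head noun "diagram", at word 21.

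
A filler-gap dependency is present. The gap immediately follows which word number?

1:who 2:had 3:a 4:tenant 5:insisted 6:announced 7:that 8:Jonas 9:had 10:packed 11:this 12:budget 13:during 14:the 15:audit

5

The displaced element is "who" (word 1).
It is linked across 1 clause boundary (Ø).
It functions as the subject of "announced", so the gap sits immediately after word 5 ("insisted").
Base order: A tenant had insisted that who announced that Jonas had packed this budget during the audit.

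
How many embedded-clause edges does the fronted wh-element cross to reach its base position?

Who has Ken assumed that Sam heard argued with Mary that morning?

2

"who" is extracted from the subject of "argued".
Boundaries crossed, outermost first: [that], [Ø] — 2 in total.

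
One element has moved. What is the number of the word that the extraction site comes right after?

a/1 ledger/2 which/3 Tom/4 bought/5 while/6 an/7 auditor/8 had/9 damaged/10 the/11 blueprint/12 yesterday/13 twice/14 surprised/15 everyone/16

5

The displaced element is "a ledger" (word 2).
It functions as the direct object of "bought", so the gap sits immediately after word 5 ("bought").
Base order: Tom bought a ledger while an auditor had damaged the blueprint yesterday twice.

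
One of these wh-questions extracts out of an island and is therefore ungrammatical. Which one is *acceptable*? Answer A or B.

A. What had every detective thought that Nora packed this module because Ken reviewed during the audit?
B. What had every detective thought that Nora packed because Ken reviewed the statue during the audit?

In A, the wh-phrase is extracted from inside an adjunct island (introduced by "because"), which blocks movement.
In B, the extraction path crosses only that-complement boundaries, which are transparent.
So B is grammatical.

B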